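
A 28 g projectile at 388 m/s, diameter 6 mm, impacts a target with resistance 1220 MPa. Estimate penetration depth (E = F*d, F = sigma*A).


A = pi*(d/2)^2 = pi*(6/2)^2 = 28.2743 mm^2
E = 0.5*m*v^2 = 0.5*0.028*388^2 = 2107.62 J
depth = E/(sigma*A) = 2107.62 J / (1220 MPa * 28.2743 mm^2) = 2107.62/(1220 * 28.2743) m = 0.0610997 m ≈ 61.1 mm

61.1 mm


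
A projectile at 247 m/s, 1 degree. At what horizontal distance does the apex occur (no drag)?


R = v0^2*sin(2*theta)/g = 247^2*sin(2*1°)/9.81 = 217.042 m
apex_dist = R/2 = 217.042/2 = 108.5 m

108.5 m


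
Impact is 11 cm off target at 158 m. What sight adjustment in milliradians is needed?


1 mrad subtends 1 cm per 10 m of range, so adj = error_cm / (dist_m / 10) = 11 / (158/10) = 0.6962 mrad

0.6962 mrad


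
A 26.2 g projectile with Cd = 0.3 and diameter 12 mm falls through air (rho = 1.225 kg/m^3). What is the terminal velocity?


A = pi*(d/2)^2 = pi*(12/2000)^2 = 1.13097e-04 m^2
vt = sqrt(2mg/(Cd*rho*A)) = sqrt(2*0.0262*9.81/(0.3 * 1.225 * 1.13097e-04)) = 111.2 m/s

111.2 m/s


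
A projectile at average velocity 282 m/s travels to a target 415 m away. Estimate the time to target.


t = d/v = 415/282 = 1.472 s

1.472 s


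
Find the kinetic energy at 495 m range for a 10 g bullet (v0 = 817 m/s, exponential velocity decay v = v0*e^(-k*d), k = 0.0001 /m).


v = v0*exp(-k*d) = 817*exp(-0.0001*495) = 777.543 m/s
E = 0.5*m*v^2 = 0.5*0.01*777.543^2 = 3023 J

3023 J


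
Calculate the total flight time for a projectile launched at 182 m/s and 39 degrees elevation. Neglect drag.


T = 2*v0*sin(theta)/g = 2*182*sin(39°)/9.81 = 23.35 s

23.35 s


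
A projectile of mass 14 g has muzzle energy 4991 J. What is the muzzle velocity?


v = sqrt(2*E/m) = sqrt(2*4991/0.014) = 844.4 m/s

844.4 m/s


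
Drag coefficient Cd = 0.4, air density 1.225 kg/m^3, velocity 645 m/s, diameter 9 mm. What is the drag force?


A = pi*(d/2)^2 = pi*(9/2000)^2 = 6.36173e-05 m^2
Fd = 0.5*Cd*rho*A*v^2 = 0.5*0.4*1.225*6.36173e-05*645^2 = 6.484 N

6.484 N


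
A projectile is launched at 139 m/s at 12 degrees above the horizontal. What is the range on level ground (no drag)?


R = v0^2 * sin(2*theta) / g = 139^2 * sin(2*12°) / 9.81 = 801.1 m

801.1 m


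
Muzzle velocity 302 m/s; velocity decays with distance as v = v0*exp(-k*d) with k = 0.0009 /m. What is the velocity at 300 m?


v = v0*exp(-k*d) = 302*exp(-0.0009*300) = 230.5 m/s

230.5 m/s


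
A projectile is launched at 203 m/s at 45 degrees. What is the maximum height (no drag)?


H = (v0*sin(theta))^2 / (2g) = (203*sin(45°))^2 / (2*9.81) = 1050 m

1050 m


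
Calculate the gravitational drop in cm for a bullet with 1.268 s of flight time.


drop = 0.5*g*t^2 = 0.5*9.81*1.268^2 = 7.88638 m ≈ 788.6 cm

788.6 cm


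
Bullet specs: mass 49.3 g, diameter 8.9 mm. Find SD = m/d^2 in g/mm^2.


SD = m/d^2 = 49.3/8.9^2 = 0.6224 g/mm^2

0.6224 g/mm^2


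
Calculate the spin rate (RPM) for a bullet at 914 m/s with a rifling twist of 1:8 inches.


twist_m = 8*0.0254 = 0.2032 m
spin = v/twist = 914/0.2032 = 4498.031 rev/s
RPM = spin*60 = 4498.031*60 ≈ 269882 RPM

269882 RPM


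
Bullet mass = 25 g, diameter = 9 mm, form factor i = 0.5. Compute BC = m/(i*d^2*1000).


BC = m/(i*d^2*1000) = 25/(0.5 * 9^2 * 1000) = 0.0006173

0.0006173


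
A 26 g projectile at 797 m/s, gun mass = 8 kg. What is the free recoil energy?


v_r = m_p*v_p/m_gun = 0.026*797/8 = 2.59025 m/s, E_r = 0.5*m_gun*v_r^2 = 0.5*8*2.59025^2 = 26.84 J

26.84 J


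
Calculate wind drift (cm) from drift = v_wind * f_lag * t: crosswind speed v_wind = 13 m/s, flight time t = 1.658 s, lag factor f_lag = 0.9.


drift = v_wind * lag * t = 13 * 0.9 * 1.658 = 19.3986 m ≈ 1940 cm

1940 cm


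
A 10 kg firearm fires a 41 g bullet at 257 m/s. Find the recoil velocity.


v_recoil = m_p * v_p / m_gun = 0.041 * 257 / 10 = 1.054 m/s

1.054 m/s


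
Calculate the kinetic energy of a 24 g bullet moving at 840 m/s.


E = 0.5*m*v^2 = 0.5*0.024*840^2 = 8467 J

8467 J


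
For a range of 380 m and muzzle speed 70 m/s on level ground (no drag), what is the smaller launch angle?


sin(2*theta) = R*g/v0^2 = 380*9.81/70^2 = 0.760776, theta = arcsin(0.760776)/2 = 24.77°

24.77 degrees


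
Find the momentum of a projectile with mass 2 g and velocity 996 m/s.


p = m*v = 0.002*996 = 1.992 kg·m/s

1.992 kg·m/s


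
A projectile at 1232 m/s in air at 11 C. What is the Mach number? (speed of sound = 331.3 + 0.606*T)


a = 331.3 + 0.606*(11) = 337.966 m/s
M = v/a = 1232/337.966 = 3.645

3.645


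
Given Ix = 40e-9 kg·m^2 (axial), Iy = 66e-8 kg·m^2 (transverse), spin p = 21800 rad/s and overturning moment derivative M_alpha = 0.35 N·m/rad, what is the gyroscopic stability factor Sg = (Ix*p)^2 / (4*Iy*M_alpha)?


Sg = Ix^2 * p^2 / (4 * Iy * M_alpha) = (40e-9)^2 * 21800^2 / (4 * 66e-8 * 0.35) = 0.8229

0.8229


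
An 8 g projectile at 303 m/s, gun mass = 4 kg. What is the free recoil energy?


v_r = m_p*v_p/m_gun = 0.008*303/4 = 0.606 m/s, E_r = 0.5*m_gun*v_r^2 = 0.5*4*0.606^2 = 0.7345 J

0.7345 J


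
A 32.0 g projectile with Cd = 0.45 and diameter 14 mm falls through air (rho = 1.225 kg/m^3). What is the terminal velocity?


A = pi*(d/2)^2 = pi*(14/2000)^2 = 1.53938e-04 m^2
vt = sqrt(2mg/(Cd*rho*A)) = sqrt(2*0.032*9.81/(0.45 * 1.225 * 1.53938e-04)) = 86.02 m/s

86.02 m/s


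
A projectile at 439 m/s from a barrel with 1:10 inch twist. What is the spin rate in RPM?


twist_m = 10*0.0254 = 0.254 m
spin = v/twist = 439/0.254 = 1728.346 rev/s
RPM = spin*60 = 1728.346*60 ≈ 103701 RPM

103701 RPM


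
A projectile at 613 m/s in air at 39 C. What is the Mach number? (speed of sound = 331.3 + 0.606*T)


a = 331.3 + 0.606*(39) = 354.934 m/s
M = v/a = 613/354.934 = 1.727

1.727


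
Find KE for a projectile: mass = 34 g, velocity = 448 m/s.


E = 0.5*m*v^2 = 0.5*0.034*448^2 = 3412 J

3412 J


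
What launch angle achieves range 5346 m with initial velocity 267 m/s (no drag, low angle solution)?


sin(2*theta) = R*g/v0^2 = 5346*9.81/267^2 = 0.735657, theta = arcsin(0.735657)/2 = 23.68°

23.68 degrees


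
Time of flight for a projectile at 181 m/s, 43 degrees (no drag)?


T = 2*v0*sin(theta)/g = 2*181*sin(43°)/9.81 = 25.17 s

25.17 s


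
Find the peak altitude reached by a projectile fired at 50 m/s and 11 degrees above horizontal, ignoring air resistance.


H = (v0*sin(theta))^2 / (2g) = (50*sin(11°))^2 / (2*9.81) = 4.639 m

4.639 m


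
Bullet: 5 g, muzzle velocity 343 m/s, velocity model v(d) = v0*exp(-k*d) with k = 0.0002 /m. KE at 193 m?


v = v0*exp(-k*d) = 343*exp(-0.0002*193) = 330.012 m/s
E = 0.5*m*v^2 = 0.5*0.005*330.012^2 = 272.3 J

272.3 J


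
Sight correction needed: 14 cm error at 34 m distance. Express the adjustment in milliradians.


1 mrad subtends 1 cm per 10 m of range, so adj = error_cm / (dist_m / 10) = 14 / (34/10) = 4.118 mrad

4.118 mrad


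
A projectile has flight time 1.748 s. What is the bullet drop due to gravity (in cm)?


drop = 0.5*g*t^2 = 0.5*9.81*1.748^2 = 14.9872 m ≈ 1499 cm

1499 cm


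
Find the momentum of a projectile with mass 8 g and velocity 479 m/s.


p = m*v = 0.008*479 = 3.832 kg·m/s

3.832 kg·m/s


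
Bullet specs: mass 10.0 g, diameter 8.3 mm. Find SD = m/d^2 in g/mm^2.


SD = m/d^2 = 10.0/8.3^2 = 0.1452 g/mm^2

0.1452 g/mm^2


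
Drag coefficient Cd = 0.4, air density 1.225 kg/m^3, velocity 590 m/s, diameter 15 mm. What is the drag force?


A = pi*(d/2)^2 = pi*(15/2000)^2 = 1.76715e-04 m^2
Fd = 0.5*Cd*rho*A*v^2 = 0.5*0.4*1.225*1.76715e-04*590^2 = 15.07 N

15.07 N


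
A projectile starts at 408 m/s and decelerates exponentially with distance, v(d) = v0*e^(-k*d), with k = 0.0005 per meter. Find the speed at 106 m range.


v = v0*exp(-k*d) = 408*exp(-0.0005*106) = 386.9 m/s

386.9 m/s


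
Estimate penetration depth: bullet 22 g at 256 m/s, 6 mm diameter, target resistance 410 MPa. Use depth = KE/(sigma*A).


A = pi*(d/2)^2 = pi*(6/2)^2 = 28.2743 mm^2
E = 0.5*m*v^2 = 0.5*0.022*256^2 = 720.896 J
depth = E/(sigma*A) = 720.896 J / (410 MPa * 28.2743 mm^2) = 720.896/(410 * 28.2743) m = 0.0621865 m ≈ 62.19 mm

62.19 mm


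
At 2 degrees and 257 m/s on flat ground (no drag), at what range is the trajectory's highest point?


R = v0^2*sin(2*theta)/g = 257^2*sin(2*2°)/9.81 = 469.658 m
apex_dist = R/2 = 469.658/2 = 234.8 m

234.8 m


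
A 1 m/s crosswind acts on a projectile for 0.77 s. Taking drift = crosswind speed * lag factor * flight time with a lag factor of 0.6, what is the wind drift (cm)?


drift = v_wind * lag * t = 1 * 0.6 * 0.77 = 0.462 m ≈ 46.2 cm

46.2 cm


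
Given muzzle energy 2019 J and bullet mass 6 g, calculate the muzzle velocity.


v = sqrt(2*E/m) = sqrt(2*2019/0.006) = 820.4 m/s

820.4 m/s


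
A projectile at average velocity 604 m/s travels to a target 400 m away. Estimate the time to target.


t = d/v = 400/604 = 0.6623 s

0.6623 s


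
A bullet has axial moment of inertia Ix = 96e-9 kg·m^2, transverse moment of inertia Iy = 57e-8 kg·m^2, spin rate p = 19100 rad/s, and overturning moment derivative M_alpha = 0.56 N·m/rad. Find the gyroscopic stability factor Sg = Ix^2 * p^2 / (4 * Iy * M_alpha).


Sg = Ix^2 * p^2 / (4 * Iy * M_alpha) = (96e-9)^2 * 19100^2 / (4 * 57e-8 * 0.56) = 2.633

2.633


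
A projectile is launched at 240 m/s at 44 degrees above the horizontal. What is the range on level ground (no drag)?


R = v0^2 * sin(2*theta) / g = 240^2 * sin(2*44°) / 9.81 = 5868 m

5868 m


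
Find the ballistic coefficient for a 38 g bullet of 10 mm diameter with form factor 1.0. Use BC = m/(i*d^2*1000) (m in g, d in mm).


BC = m/(i*d^2*1000) = 38/(1.0 * 10^2 * 1000) = 0.00038

0.00038


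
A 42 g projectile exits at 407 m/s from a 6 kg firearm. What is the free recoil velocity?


v_recoil = m_p * v_p / m_gun = 0.042 * 407 / 6 = 2.849 m/s

2.849 m/s


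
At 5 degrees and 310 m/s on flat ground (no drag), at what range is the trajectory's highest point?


R = v0^2*sin(2*theta)/g = 310^2*sin(2*5°)/9.81 = 1701.08 m
apex_dist = R/2 = 1701.08/2 = 850.5 m

850.5 m


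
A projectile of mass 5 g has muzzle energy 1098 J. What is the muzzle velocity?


v = sqrt(2*E/m) = sqrt(2*1098/0.005) = 662.7 m/s

662.7 m/s


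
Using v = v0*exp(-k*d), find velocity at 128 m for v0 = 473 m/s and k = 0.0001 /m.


v = v0*exp(-k*d) = 473*exp(-0.0001*128) = 467 m/s

467 m/s


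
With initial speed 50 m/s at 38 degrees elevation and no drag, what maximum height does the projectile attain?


H = (v0*sin(theta))^2 / (2g) = (50*sin(38°))^2 / (2*9.81) = 48.3 m

48.3 m


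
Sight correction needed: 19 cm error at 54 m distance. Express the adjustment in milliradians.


1 mrad subtends 1 cm per 10 m of range, so adj = error_cm / (dist_m / 10) = 19 / (54/10) = 3.519 mrad

3.519 mrad


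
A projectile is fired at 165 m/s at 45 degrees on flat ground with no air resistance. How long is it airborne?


T = 2*v0*sin(theta)/g = 2*165*sin(45°)/9.81 = 23.79 s

23.79 s


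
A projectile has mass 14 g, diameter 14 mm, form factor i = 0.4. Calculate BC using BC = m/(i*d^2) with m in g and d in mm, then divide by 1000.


BC = m/(i*d^2*1000) = 14/(0.4 * 14^2 * 1000) = 0.0001786

0.0001786


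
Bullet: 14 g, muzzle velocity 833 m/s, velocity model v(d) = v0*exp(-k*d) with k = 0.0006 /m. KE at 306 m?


v = v0*exp(-k*d) = 833*exp(-0.0006*306) = 693.28 m/s
E = 0.5*m*v^2 = 0.5*0.014*693.28^2 = 3364 J

3364 J


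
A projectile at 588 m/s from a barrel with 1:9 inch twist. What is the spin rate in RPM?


twist_m = 9*0.0254 = 0.2286 m
spin = v/twist = 588/0.2286 = 2572.178 rev/s
RPM = spin*60 = 2572.178*60 ≈ 154331 RPM

154331 RPM


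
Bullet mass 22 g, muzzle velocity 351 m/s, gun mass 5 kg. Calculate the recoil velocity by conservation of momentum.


v_recoil = m_p * v_p / m_gun = 0.022 * 351 / 5 = 1.544 m/s

1.544 m/s


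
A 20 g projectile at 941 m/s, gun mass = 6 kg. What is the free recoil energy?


v_r = m_p*v_p/m_gun = 0.02*941/6 = 3.13667 m/s, E_r = 0.5*m_gun*v_r^2 = 0.5*6*3.13667^2 = 29.52 J

29.52 J


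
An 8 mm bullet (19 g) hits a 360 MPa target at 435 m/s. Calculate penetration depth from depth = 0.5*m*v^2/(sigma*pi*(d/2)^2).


A = pi*(d/2)^2 = pi*(8/2)^2 = 50.2655 mm^2
E = 0.5*m*v^2 = 0.5*0.019*435^2 = 1797.64 J
depth = E/(sigma*A) = 1797.64 J / (360 MPa * 50.2655 mm^2) = 1797.64/(360 * 50.2655) m = 0.0993413 m ≈ 99.34 mm

99.34 mm


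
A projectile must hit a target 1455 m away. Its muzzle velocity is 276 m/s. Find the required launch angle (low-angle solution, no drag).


sin(2*theta) = R*g/v0^2 = 1455*9.81/276^2 = 0.187376, theta = arcsin(0.187376)/2 = 5.4°

5.4 degrees


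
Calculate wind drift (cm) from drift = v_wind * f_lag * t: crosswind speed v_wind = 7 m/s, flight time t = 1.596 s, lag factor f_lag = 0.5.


drift = v_wind * lag * t = 7 * 0.5 * 1.596 = 5.586 m ≈ 558.6 cm

558.6 cm


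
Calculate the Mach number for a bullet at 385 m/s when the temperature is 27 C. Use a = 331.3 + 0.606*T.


a = 331.3 + 0.606*(27) = 347.662 m/s
M = v/a = 385/347.662 = 1.107

1.107


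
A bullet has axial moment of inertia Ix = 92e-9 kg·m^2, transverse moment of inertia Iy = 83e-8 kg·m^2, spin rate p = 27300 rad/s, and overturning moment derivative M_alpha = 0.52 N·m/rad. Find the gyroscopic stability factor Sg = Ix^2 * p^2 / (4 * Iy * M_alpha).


Sg = Ix^2 * p^2 / (4 * Iy * M_alpha) = (92e-9)^2 * 27300^2 / (4 * 83e-8 * 0.52) = 3.654

3.654


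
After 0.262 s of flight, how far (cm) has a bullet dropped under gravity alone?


drop = 0.5*g*t^2 = 0.5*9.81*0.262^2 = 0.336699 m ≈ 33.67 cm

33.67 cm


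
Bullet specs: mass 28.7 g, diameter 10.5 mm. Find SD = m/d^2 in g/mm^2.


SD = m/d^2 = 28.7/10.5^2 = 0.2603 g/mm^2

0.2603 g/mm^2


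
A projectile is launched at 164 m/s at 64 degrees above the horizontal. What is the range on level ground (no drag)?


R = v0^2 * sin(2*theta) / g = 164^2 * sin(2*64°) / 9.81 = 2160 m

2160 m


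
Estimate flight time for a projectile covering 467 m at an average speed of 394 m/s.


t = d/v = 467/394 = 1.185 s

1.185 s


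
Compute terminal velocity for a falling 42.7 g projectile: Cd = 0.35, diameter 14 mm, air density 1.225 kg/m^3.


A = pi*(d/2)^2 = pi*(14/2000)^2 = 1.53938e-04 m^2
vt = sqrt(2mg/(Cd*rho*A)) = sqrt(2*0.0427*9.81/(0.35 * 1.225 * 1.53938e-04)) = 112.7 m/s

112.7 m/s


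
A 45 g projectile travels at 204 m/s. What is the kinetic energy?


E = 0.5*m*v^2 = 0.5*0.045*204^2 = 936.4 J

936.4 J


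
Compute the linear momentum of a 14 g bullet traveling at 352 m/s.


p = m*v = 0.014*352 = 4.928 kg·m/s

4.928 kg·m/s


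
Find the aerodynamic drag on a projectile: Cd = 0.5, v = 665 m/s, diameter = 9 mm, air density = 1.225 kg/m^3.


A = pi*(d/2)^2 = pi*(9/2000)^2 = 6.36173e-05 m^2
Fd = 0.5*Cd*rho*A*v^2 = 0.5*0.5*1.225*6.36173e-05*665^2 = 8.616 N

8.616 N


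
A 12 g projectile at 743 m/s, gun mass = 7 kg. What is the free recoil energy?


v_r = m_p*v_p/m_gun = 0.012*743/7 = 1.27371 m/s, E_r = 0.5*m_gun*v_r^2 = 0.5*7*1.27371^2 = 5.678 J

5.678 J


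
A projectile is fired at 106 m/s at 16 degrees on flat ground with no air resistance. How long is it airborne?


T = 2*v0*sin(theta)/g = 2*106*sin(16°)/9.81 = 5.957 s

5.957 s


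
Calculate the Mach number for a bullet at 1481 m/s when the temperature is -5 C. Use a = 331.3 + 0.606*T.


a = 331.3 + 0.606*(-5) = 328.27 m/s
M = v/a = 1481/328.27 = 4.512

4.512


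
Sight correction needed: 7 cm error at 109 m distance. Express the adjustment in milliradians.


1 mrad subtends 1 cm per 10 m of range, so adj = error_cm / (dist_m / 10) = 7 / (109/10) = 0.6422 mrad

0.6422 mrad


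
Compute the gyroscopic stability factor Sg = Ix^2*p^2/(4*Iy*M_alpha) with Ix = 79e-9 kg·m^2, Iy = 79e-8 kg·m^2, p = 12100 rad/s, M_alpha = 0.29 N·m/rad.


Sg = Ix^2 * p^2 / (4 * Iy * M_alpha) = (79e-9)^2 * 12100^2 / (4 * 79e-8 * 0.29) = 0.9971

0.9971


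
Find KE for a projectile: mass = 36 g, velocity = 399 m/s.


E = 0.5*m*v^2 = 0.5*0.036*399^2 = 2866 J

2866 J


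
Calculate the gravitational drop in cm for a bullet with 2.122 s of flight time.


drop = 0.5*g*t^2 = 0.5*9.81*2.122^2 = 22.0866 m ≈ 2209 cm

2209 cm


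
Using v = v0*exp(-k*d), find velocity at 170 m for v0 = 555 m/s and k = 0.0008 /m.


v = v0*exp(-k*d) = 555*exp(-0.0008*170) = 484.4 m/s

484.4 m/s


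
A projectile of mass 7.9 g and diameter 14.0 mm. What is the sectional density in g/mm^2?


SD = m/d^2 = 7.9/14.0^2 = 0.04031 g/mm^2

0.04031 g/mm^2


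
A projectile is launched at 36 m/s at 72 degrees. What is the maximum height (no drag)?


H = (v0*sin(theta))^2 / (2g) = (36*sin(72°))^2 / (2*9.81) = 59.75 m

59.75 m


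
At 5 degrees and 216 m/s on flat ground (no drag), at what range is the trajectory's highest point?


R = v0^2*sin(2*theta)/g = 216^2*sin(2*5°)/9.81 = 825.864 m
apex_dist = R/2 = 825.864/2 = 412.9 m

412.9 m


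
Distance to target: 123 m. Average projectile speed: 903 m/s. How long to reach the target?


t = d/v = 123/903 = 0.1362 s

0.1362 s


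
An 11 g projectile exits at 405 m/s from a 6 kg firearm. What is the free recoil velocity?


v_recoil = m_p * v_p / m_gun = 0.011 * 405 / 6 = 0.7425 m/s

0.7425 m/s


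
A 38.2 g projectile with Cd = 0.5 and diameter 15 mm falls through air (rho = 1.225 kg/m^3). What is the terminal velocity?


A = pi*(d/2)^2 = pi*(15/2000)^2 = 1.76715e-04 m^2
vt = sqrt(2mg/(Cd*rho*A)) = sqrt(2*0.0382*9.81/(0.5 * 1.225 * 1.76715e-04)) = 83.21 m/s

83.21 m/s


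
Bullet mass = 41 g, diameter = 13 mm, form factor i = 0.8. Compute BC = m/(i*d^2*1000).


BC = m/(i*d^2*1000) = 41/(0.8 * 13^2 * 1000) = 0.0003033

0.0003033


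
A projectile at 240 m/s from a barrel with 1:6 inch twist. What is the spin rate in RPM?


twist_m = 6*0.0254 = 0.1524 m
spin = v/twist = 240/0.1524 = 1574.803 rev/s
RPM = spin*60 = 1574.803*60 ≈ 94488 RPM

94488 RPM


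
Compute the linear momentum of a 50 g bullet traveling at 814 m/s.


p = m*v = 0.05*814 = 40.7 kg·m/s

40.7 kg·m/s


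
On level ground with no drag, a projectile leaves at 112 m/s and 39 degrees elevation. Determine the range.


R = v0^2 * sin(2*theta) / g = 112^2 * sin(2*39°) / 9.81 = 1251 m

1251 m


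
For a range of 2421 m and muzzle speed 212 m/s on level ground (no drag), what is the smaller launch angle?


sin(2*theta) = R*g/v0^2 = 2421*9.81/212^2 = 0.528436, theta = arcsin(0.528436)/2 = 15.95°

15.95 degrees


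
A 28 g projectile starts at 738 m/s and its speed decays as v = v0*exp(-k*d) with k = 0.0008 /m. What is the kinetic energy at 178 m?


v = v0*exp(-k*d) = 738*exp(-0.0008*178) = 640.048 m/s
E = 0.5*m*v^2 = 0.5*0.028*640.048^2 = 5735 J

5735 J


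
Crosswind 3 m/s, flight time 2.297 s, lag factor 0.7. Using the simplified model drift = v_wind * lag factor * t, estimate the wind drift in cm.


drift = v_wind * lag * t = 3 * 0.7 * 2.297 = 4.8237 m ≈ 482.4 cm

482.4 cm


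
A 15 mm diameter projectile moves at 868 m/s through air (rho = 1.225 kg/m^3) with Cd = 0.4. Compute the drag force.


A = pi*(d/2)^2 = pi*(15/2000)^2 = 1.76715e-04 m^2
Fd = 0.5*Cd*rho*A*v^2 = 0.5*0.4*1.225*1.76715e-04*868^2 = 32.62 N

32.62 N


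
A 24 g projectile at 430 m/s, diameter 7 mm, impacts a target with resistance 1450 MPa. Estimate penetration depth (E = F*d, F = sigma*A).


A = pi*(d/2)^2 = pi*(7/2)^2 = 38.4845 mm^2
E = 0.5*m*v^2 = 0.5*0.024*430^2 = 2218.8 J
depth = E/(sigma*A) = 2218.8 J / (1450 MPa * 38.4845 mm^2) = 2218.8/(1450 * 38.4845) m = 0.0397616 m ≈ 39.76 mm

39.76 mm


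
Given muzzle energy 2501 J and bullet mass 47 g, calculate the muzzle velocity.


v = sqrt(2*E/m) = sqrt(2*2501/0.047) = 326.2 m/s

326.2 m/s


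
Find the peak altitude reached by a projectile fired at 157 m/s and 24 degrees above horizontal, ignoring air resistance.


H = (v0*sin(theta))^2 / (2g) = (157*sin(24°))^2 / (2*9.81) = 207.8 m

207.8 m


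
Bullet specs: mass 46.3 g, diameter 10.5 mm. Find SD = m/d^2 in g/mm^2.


SD = m/d^2 = 46.3/10.5^2 = 0.42 g/mm^2

0.42 g/mm^2


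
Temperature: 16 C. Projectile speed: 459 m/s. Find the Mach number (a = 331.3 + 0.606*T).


a = 331.3 + 0.606*(16) = 340.996 m/s
M = v/a = 459/340.996 = 1.346

1.346


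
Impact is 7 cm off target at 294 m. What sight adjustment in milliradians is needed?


1 mrad subtends 1 cm per 10 m of range, so adj = error_cm / (dist_m / 10) = 7 / (294/10) = 0.2381 mrad

0.2381 mrad


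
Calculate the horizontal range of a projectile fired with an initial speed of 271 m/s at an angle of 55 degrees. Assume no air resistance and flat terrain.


R = v0^2 * sin(2*theta) / g = 271^2 * sin(2*55°) / 9.81 = 7035 m

7035 m


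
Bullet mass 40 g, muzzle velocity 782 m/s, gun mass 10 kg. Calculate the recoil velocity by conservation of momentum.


v_recoil = m_p * v_p / m_gun = 0.04 * 782 / 10 = 3.128 m/s

3.128 m/s


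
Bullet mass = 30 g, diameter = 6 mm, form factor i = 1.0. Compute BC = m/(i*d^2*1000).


BC = m/(i*d^2*1000) = 30/(1.0 * 6^2 * 1000) = 0.0008333

0.0008333


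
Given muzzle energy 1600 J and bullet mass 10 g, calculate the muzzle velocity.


v = sqrt(2*E/m) = sqrt(2*1600/0.01) = 565.7 m/s

565.7 m/s


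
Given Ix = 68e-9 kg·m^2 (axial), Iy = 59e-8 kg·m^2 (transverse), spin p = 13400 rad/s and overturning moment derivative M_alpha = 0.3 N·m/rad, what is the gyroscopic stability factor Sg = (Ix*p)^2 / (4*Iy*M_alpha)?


Sg = Ix^2 * p^2 / (4 * Iy * M_alpha) = (68e-9)^2 * 13400^2 / (4 * 59e-8 * 0.3) = 1.173

1.173


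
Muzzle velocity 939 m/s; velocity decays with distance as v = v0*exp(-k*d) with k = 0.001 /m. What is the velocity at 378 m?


v = v0*exp(-k*d) = 939*exp(-0.001*378) = 643.4 m/s

643.4 m/s


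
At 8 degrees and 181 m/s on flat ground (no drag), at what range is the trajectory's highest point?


R = v0^2*sin(2*theta)/g = 181^2*sin(2*8°)/9.81 = 920.505 m
apex_dist = R/2 = 920.505/2 = 460.3 m

460.3 m


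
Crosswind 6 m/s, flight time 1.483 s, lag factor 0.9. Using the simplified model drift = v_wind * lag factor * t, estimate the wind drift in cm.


drift = v_wind * lag * t = 6 * 0.9 * 1.483 = 8.0082 m ≈ 800.8 cm

800.8 cm


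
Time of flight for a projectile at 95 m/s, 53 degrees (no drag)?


T = 2*v0*sin(theta)/g = 2*95*sin(53°)/9.81 = 15.47 s

15.47 s


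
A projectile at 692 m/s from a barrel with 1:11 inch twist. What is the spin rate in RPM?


twist_m = 11*0.0254 = 0.2794 m
spin = v/twist = 692/0.2794 = 2476.736 rev/s
RPM = spin*60 = 2476.736*60 ≈ 148604 RPM

148604 RPM


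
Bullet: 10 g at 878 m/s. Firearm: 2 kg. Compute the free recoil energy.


v_r = m_p*v_p/m_gun = 0.01*878/2 = 4.39 m/s, E_r = 0.5*m_gun*v_r^2 = 0.5*2*4.39^2 = 19.27 J

19.27 J


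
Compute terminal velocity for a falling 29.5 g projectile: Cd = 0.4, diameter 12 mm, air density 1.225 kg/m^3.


A = pi*(d/2)^2 = pi*(12/2000)^2 = 1.13097e-04 m^2
vt = sqrt(2mg/(Cd*rho*A)) = sqrt(2*0.0295*9.81/(0.4 * 1.225 * 1.13097e-04)) = 102.2 m/s

102.2 m/s


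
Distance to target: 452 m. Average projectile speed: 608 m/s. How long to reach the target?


t = d/v = 452/608 = 0.7434 s

0.7434 s


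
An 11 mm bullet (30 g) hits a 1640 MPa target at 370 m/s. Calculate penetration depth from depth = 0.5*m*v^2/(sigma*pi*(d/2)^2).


A = pi*(d/2)^2 = pi*(11/2)^2 = 95.0332 mm^2
E = 0.5*m*v^2 = 0.5*0.03*370^2 = 2053.5 J
depth = E/(sigma*A) = 2053.5 J / (1640 MPa * 95.0332 mm^2) = 2053.5/(1640 * 95.0332) m = 0.0131758 m ≈ 13.18 mm

13.18 mm


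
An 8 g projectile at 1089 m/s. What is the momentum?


p = m*v = 0.008*1089 = 8.712 kg·m/s

8.712 kg·m/s


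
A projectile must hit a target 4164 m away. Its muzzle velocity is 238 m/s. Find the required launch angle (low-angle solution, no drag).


sin(2*theta) = R*g/v0^2 = 4164*9.81/238^2 = 0.72115, theta = arcsin(0.72115)/2 = 23.07°

23.07 degrees


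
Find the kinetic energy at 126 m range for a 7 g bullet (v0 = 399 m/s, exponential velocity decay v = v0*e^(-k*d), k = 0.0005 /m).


v = v0*exp(-k*d) = 399*exp(-0.0005*126) = 374.638 m/s
E = 0.5*m*v^2 = 0.5*0.007*374.638^2 = 491.2 J

491.2 J


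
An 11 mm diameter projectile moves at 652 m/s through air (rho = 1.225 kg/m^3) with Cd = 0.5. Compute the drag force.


A = pi*(d/2)^2 = pi*(11/2000)^2 = 9.50332e-05 m^2
Fd = 0.5*Cd*rho*A*v^2 = 0.5*0.5*1.225*9.50332e-05*652^2 = 12.37 N

12.37 N


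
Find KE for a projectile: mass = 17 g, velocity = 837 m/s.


E = 0.5*m*v^2 = 0.5*0.017*837^2 = 5955 J

5955 J


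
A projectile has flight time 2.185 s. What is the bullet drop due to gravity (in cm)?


drop = 0.5*g*t^2 = 0.5*9.81*2.185^2 = 23.4176 m ≈ 2342 cm

2342 cm


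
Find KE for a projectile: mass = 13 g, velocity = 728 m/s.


E = 0.5*m*v^2 = 0.5*0.013*728^2 = 3445 J

3445 J


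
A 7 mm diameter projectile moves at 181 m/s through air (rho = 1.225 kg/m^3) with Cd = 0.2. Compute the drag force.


A = pi*(d/2)^2 = pi*(7/2000)^2 = 3.84845e-05 m^2
Fd = 0.5*Cd*rho*A*v^2 = 0.5*0.2*1.225*3.84845e-05*181^2 = 0.1544 N

0.1544 N


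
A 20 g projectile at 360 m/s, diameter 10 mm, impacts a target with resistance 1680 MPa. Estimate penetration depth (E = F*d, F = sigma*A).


A = pi*(d/2)^2 = pi*(10/2)^2 = 78.5398 mm^2
E = 0.5*m*v^2 = 0.5*0.02*360^2 = 1296 J
depth = E/(sigma*A) = 1296 J / (1680 MPa * 78.5398 mm^2) = 1296/(1680 * 78.5398) m = 0.00982213 m ≈ 9.822 mm

9.822 mm


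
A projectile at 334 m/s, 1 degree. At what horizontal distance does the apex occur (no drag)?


R = v0^2*sin(2*theta)/g = 334^2*sin(2*1°)/9.81 = 396.865 m
apex_dist = R/2 = 396.865/2 = 198.4 m

198.4 m


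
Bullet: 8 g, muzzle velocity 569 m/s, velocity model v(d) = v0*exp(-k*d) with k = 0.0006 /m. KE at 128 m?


v = v0*exp(-k*d) = 569*exp(-0.0006*128) = 526.937 m/s
E = 0.5*m*v^2 = 0.5*0.008*526.937^2 = 1111 J

1111 J


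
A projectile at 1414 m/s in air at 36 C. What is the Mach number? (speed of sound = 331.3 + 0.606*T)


a = 331.3 + 0.606*(36) = 353.116 m/s
M = v/a = 1414/353.116 = 4.004

4.004


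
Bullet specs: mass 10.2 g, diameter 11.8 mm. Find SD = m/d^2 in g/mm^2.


SD = m/d^2 = 10.2/11.8^2 = 0.07325 g/mm^2

0.07325 g/mm^2


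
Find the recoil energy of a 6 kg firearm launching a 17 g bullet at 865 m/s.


v_r = m_p*v_p/m_gun = 0.017*865/6 = 2.45083 m/s, E_r = 0.5*m_gun*v_r^2 = 0.5*6*2.45083^2 = 18.02 J

18.02 J


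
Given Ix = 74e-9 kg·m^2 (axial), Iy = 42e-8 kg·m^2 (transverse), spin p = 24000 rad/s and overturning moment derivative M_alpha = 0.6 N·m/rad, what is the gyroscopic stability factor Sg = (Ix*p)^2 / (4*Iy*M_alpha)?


Sg = Ix^2 * p^2 / (4 * Iy * M_alpha) = (74e-9)^2 * 24000^2 / (4 * 42e-8 * 0.6) = 3.129

3.129


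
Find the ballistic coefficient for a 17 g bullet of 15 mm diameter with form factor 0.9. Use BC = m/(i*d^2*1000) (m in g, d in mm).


BC = m/(i*d^2*1000) = 17/(0.9 * 15^2 * 1000) = 8.395e-05

8.395e-05


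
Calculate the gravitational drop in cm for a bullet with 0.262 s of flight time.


drop = 0.5*g*t^2 = 0.5*9.81*0.262^2 = 0.336699 m ≈ 33.67 cm

33.67 cm


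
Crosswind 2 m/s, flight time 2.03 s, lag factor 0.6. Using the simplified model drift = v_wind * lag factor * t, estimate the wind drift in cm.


drift = v_wind * lag * t = 2 * 0.6 * 2.03 = 2.436 m ≈ 243.6 cm

243.6 cm


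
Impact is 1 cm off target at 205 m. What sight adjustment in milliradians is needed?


1 mrad subtends 1 cm per 10 m of range, so adj = error_cm / (dist_m / 10) = 1 / (205/10) = 0.04878 mrad

0.04878 mrad


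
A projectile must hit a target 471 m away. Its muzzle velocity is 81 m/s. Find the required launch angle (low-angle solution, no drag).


sin(2*theta) = R*g/v0^2 = 471*9.81/81^2 = 0.704239, theta = arcsin(0.704239)/2 = 22.38°

22.38 degrees


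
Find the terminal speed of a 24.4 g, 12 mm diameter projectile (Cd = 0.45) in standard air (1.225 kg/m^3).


A = pi*(d/2)^2 = pi*(12/2000)^2 = 1.13097e-04 m^2
vt = sqrt(2mg/(Cd*rho*A)) = sqrt(2*0.0244*9.81/(0.45 * 1.225 * 1.13097e-04)) = 87.63 m/s

87.63 m/s


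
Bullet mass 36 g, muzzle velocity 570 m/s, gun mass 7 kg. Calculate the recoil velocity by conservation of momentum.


v_recoil = m_p * v_p / m_gun = 0.036 * 570 / 7 = 2.931 m/s

2.931 m/s


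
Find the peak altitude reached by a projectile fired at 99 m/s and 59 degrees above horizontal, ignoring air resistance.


H = (v0*sin(theta))^2 / (2g) = (99*sin(59°))^2 / (2*9.81) = 367 m

367 m


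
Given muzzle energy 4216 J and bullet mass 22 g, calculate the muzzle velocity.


v = sqrt(2*E/m) = sqrt(2*4216/0.022) = 619.1 m/s

619.1 m/s


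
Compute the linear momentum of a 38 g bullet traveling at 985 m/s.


p = m*v = 0.038*985 = 37.43 kg·m/s

37.43 kg·m/s


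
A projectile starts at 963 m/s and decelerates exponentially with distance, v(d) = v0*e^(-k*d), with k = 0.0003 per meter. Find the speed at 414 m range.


v = v0*exp(-k*d) = 963*exp(-0.0003*414) = 850.5 m/s

850.5 m/s


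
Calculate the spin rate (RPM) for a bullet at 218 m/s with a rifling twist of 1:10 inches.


twist_m = 10*0.0254 = 0.254 m
spin = v/twist = 218/0.254 = 858.2677 rev/s
RPM = spin*60 = 858.2677*60 ≈ 51496 RPM

51496 RPM


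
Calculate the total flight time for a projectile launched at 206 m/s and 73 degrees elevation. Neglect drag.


T = 2*v0*sin(theta)/g = 2*206*sin(73°)/9.81 = 40.16 s

40.16 s


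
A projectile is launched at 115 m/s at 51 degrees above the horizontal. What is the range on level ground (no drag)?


R = v0^2 * sin(2*theta) / g = 115^2 * sin(2*51°) / 9.81 = 1319 m

1319 m


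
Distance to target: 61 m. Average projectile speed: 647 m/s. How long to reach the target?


t = d/v = 61/647 = 0.09428 s

0.09428 s


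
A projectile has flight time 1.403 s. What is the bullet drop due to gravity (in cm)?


drop = 0.5*g*t^2 = 0.5*9.81*1.403^2 = 9.65505 m ≈ 965.5 cm

965.5 cm


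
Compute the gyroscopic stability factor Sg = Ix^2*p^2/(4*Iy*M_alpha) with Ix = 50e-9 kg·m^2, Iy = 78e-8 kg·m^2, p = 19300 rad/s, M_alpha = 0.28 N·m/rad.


Sg = Ix^2 * p^2 / (4 * Iy * M_alpha) = (50e-9)^2 * 19300^2 / (4 * 78e-8 * 0.28) = 1.066

1.066


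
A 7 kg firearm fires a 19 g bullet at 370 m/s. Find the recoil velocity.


v_recoil = m_p * v_p / m_gun = 0.019 * 370 / 7 = 1.004 m/s

1.004 m/s


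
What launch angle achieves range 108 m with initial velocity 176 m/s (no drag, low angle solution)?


sin(2*theta) = R*g/v0^2 = 108*9.81/176^2 = 0.0342033, theta = arcsin(0.0342033)/2 = 0.98°

0.98 degrees


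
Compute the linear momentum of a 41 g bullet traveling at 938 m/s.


p = m*v = 0.041*938 = 38.46 kg·m/s

38.46 kg·m/s


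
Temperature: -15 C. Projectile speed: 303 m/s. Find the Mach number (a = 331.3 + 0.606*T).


a = 331.3 + 0.606*(-15) = 322.21 m/s
M = v/a = 303/322.21 = 0.9404

0.9404


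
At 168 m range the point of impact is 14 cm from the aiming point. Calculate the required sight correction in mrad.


1 mrad subtends 1 cm per 10 m of range, so adj = error_cm / (dist_m / 10) = 14 / (168/10) = 0.8333 mrad

0.8333 mrad


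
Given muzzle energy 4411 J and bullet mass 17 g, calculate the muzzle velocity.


v = sqrt(2*E/m) = sqrt(2*4411/0.017) = 720.4 m/s

720.4 m/s


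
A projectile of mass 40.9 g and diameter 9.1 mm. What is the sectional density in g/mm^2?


SD = m/d^2 = 40.9/9.1^2 = 0.4939 g/mm^2

0.4939 g/mm^2


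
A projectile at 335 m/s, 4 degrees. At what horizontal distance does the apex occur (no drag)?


R = v0^2*sin(2*theta)/g = 335^2*sin(2*4°)/9.81 = 1592.12 m
apex_dist = R/2 = 1592.12/2 = 796.1 m

796.1 m


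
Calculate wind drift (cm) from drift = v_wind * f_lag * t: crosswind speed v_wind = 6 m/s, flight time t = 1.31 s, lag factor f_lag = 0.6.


drift = v_wind * lag * t = 6 * 0.6 * 1.31 = 4.716 m ≈ 471.6 cm

471.6 cm


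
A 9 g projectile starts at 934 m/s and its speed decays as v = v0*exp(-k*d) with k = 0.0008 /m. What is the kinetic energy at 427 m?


v = v0*exp(-k*d) = 934*exp(-0.0008*427) = 663.731 m/s
E = 0.5*m*v^2 = 0.5*0.009*663.731^2 = 1982 J

1982 J


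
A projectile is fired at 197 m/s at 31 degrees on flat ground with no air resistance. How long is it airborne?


T = 2*v0*sin(theta)/g = 2*197*sin(31°)/9.81 = 20.69 s

20.69 s


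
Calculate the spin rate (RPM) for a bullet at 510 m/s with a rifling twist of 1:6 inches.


twist_m = 6*0.0254 = 0.1524 m
spin = v/twist = 510/0.1524 = 3346.457 rev/s
RPM = spin*60 = 3346.457*60 ≈ 200787 RPM

200787 RPM


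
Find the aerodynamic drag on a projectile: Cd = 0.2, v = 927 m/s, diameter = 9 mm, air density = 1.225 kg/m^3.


A = pi*(d/2)^2 = pi*(9/2000)^2 = 6.36173e-05 m^2
Fd = 0.5*Cd*rho*A*v^2 = 0.5*0.2*1.225*6.36173e-05*927^2 = 6.697 N

6.697 N


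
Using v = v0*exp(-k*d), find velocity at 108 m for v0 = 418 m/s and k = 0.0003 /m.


v = v0*exp(-k*d) = 418*exp(-0.0003*108) = 404.7 m/s

404.7 m/s


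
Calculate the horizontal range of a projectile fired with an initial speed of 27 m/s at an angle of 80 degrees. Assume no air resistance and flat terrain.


R = v0^2 * sin(2*theta) / g = 27^2 * sin(2*80°) / 9.81 = 25.42 m

25.42 m


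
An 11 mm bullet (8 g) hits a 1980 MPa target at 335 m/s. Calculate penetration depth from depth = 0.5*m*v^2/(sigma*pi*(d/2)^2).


A = pi*(d/2)^2 = pi*(11/2)^2 = 95.0332 mm^2
E = 0.5*m*v^2 = 0.5*0.008*335^2 = 448.9 J
depth = E/(sigma*A) = 448.9 J / (1980 MPa * 95.0332 mm^2) = 448.9/(1980 * 95.0332) m = 0.00238566 m ≈ 2.386 mm

2.386 mm


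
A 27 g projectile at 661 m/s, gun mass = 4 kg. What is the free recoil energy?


v_r = m_p*v_p/m_gun = 0.027*661/4 = 4.46175 m/s, E_r = 0.5*m_gun*v_r^2 = 0.5*4*4.46175^2 = 39.81 J

39.81 J


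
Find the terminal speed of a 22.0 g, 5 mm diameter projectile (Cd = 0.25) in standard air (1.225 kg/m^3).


A = pi*(d/2)^2 = pi*(5/2000)^2 = 1.96350e-05 m^2
vt = sqrt(2mg/(Cd*rho*A)) = sqrt(2*0.022*9.81/(0.25 * 1.225 * 1.96350e-05)) = 267.9 m/s

267.9 m/s


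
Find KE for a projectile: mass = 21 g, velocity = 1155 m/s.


E = 0.5*m*v^2 = 0.5*0.021*1155^2 = 14007 J

14007 J


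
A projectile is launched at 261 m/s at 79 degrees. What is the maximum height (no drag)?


H = (v0*sin(theta))^2 / (2g) = (261*sin(79°))^2 / (2*9.81) = 3346 m

3346 m


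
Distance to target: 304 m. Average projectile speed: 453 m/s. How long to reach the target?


t = d/v = 304/453 = 0.6711 s

0.6711 s


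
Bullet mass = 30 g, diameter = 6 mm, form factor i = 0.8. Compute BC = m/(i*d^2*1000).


BC = m/(i*d^2*1000) = 30/(0.8 * 6^2 * 1000) = 0.001042

0.001042


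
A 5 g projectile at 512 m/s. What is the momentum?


p = m*v = 0.005*512 = 2.56 kg·m/s

2.56 kg·m/s


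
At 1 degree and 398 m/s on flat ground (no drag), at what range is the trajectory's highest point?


R = v0^2*sin(2*theta)/g = 398^2*sin(2*1°)/9.81 = 563.529 m
apex_dist = R/2 = 563.529/2 = 281.8 m

281.8 m


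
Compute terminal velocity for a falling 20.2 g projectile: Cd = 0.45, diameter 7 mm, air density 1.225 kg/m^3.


A = pi*(d/2)^2 = pi*(7/2000)^2 = 3.84845e-05 m^2
vt = sqrt(2mg/(Cd*rho*A)) = sqrt(2*0.0202*9.81/(0.45 * 1.225 * 3.84845e-05)) = 136.7 m/s

136.7 m/s


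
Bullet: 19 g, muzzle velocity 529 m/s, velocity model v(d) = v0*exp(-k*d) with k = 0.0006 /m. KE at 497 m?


v = v0*exp(-k*d) = 529*exp(-0.0006*497) = 392.599 m/s
E = 0.5*m*v^2 = 0.5*0.019*392.599^2 = 1464 J

1464 J


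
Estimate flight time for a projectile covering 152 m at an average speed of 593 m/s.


t = d/v = 152/593 = 0.2563 s

0.2563 s


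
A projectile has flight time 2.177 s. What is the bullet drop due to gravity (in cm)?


drop = 0.5*g*t^2 = 0.5*9.81*2.177^2 = 23.2464 m ≈ 2325 cm

2325 cm


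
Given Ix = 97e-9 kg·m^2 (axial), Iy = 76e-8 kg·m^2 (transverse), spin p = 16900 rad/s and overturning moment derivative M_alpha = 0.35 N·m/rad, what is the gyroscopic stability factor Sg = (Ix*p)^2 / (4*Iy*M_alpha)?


Sg = Ix^2 * p^2 / (4 * Iy * M_alpha) = (97e-9)^2 * 16900^2 / (4 * 76e-8 * 0.35) = 2.526

2.526


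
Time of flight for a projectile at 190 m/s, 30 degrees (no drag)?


T = 2*v0*sin(theta)/g = 2*190*sin(30°)/9.81 = 19.37 s

19.37 s


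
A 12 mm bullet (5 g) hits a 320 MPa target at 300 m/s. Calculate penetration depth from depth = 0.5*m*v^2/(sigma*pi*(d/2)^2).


A = pi*(d/2)^2 = pi*(12/2)^2 = 113.097 mm^2
E = 0.5*m*v^2 = 0.5*0.005*300^2 = 225 J
depth = E/(sigma*A) = 225 J / (320 MPa * 113.097 mm^2) = 225/(320 * 113.097) m = 0.00621699 m ≈ 6.217 mm

6.217 mm


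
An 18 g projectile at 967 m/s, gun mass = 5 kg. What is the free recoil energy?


v_r = m_p*v_p/m_gun = 0.018*967/5 = 3.4812 m/s, E_r = 0.5*m_gun*v_r^2 = 0.5*5*3.4812^2 = 30.3 J

30.3 J


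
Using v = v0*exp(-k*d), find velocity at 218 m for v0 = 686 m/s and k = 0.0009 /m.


v = v0*exp(-k*d) = 686*exp(-0.0009*218) = 563.8 m/s

563.8 m/s


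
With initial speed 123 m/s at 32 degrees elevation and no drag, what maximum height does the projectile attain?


H = (v0*sin(theta))^2 / (2g) = (123*sin(32°))^2 / (2*9.81) = 216.5 m

216.5 m


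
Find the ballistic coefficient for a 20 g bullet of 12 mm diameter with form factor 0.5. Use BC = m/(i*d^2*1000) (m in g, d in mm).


BC = m/(i*d^2*1000) = 20/(0.5 * 12^2 * 1000) = 0.0002778

0.0002778


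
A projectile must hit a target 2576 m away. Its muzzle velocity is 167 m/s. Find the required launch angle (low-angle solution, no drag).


sin(2*theta) = R*g/v0^2 = 2576*9.81/167^2 = 0.906112, theta = arcsin(0.906112)/2 = 32.49°

32.49 degrees


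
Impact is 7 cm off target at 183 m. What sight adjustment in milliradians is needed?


1 mrad subtends 1 cm per 10 m of range, so adj = error_cm / (dist_m / 10) = 7 / (183/10) = 0.3825 mrad

0.3825 mrad


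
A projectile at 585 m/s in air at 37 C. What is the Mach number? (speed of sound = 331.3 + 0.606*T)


a = 331.3 + 0.606*(37) = 353.722 m/s
M = v/a = 585/353.722 = 1.654

1.654


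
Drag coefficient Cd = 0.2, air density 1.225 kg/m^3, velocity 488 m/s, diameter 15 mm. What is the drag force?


A = pi*(d/2)^2 = pi*(15/2000)^2 = 1.76715e-04 m^2
Fd = 0.5*Cd*rho*A*v^2 = 0.5*0.2*1.225*1.76715e-04*488^2 = 5.155 N

5.155 N


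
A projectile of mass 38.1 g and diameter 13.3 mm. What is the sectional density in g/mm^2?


SD = m/d^2 = 38.1/13.3^2 = 0.2154 g/mm^2

0.2154 g/mm^2


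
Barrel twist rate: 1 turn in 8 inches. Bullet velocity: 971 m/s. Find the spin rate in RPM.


twist_m = 8*0.0254 = 0.2032 m
spin = v/twist = 971/0.2032 = 4778.543 rev/s
RPM = spin*60 = 4778.543*60 ≈ 286713 RPM

286713 RPM


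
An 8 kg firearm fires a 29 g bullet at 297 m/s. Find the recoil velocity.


v_recoil = m_p * v_p / m_gun = 0.029 * 297 / 8 = 1.077 m/s

1.077 m/s


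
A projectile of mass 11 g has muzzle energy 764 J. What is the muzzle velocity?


v = sqrt(2*E/m) = sqrt(2*764/0.011) = 372.7 m/s

372.7 m/s


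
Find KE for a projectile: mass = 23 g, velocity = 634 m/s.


E = 0.5*m*v^2 = 0.5*0.023*634^2 = 4622 J

4622 J


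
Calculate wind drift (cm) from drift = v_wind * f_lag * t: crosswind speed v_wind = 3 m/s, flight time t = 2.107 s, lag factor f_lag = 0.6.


drift = v_wind * lag * t = 3 * 0.6 * 2.107 = 3.7926 m ≈ 379.3 cm

379.3 cm


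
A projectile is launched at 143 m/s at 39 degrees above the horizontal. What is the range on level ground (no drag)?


R = v0^2 * sin(2*theta) / g = 143^2 * sin(2*39°) / 9.81 = 2039 m

2039 m
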